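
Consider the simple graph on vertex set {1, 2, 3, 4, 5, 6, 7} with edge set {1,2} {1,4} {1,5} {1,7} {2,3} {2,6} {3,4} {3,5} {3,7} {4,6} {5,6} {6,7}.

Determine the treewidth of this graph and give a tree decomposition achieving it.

Treewidth 3.
Bags: B1 = {1, 3, 4, 6}  B2 = {1, 3, 6, 7}  B3 = {1, 3, 5, 6}  B4 = {1, 2, 3, 6}
Tree: B1–B2, B2–B3, B3–B4

Each bag holds 4 vertices, so the decomposition has width 3, which upper-bounds the treewidth. For the lower bound: the 4 vertex sets {1,4}, {6,7}, {3}, {5} are disjoint, each induces a connected subgraph, and every pair is joined by at least one edge of G. Contracting each set to a single vertex therefore yields K_{4} as a minor, and since treewidth is minor-monotone, tw(G) ≥ tw(K_{4}) = 3. The upper and lower bounds meet at 3, so that is the treewidth.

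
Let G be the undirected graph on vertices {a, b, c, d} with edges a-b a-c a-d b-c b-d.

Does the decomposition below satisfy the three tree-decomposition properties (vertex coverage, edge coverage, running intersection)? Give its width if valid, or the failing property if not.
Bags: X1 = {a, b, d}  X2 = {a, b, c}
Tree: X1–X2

Checking the three conditions: (i) the bags cover all of {a, b, c, d}; (ii) for each edge, some bag contains both endpoints; (iii) the bags containing any fixed vertex form a subtree. All hold, so the decomposition is valid with width 3 − 1 = 2.

Yes; width 2.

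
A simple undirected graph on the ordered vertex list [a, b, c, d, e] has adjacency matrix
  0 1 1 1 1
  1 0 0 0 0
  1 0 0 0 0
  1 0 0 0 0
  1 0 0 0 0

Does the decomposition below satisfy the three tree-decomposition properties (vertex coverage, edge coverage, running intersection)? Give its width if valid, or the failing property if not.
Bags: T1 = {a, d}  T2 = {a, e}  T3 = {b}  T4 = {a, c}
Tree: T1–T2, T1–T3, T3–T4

A tree decomposition must satisfy three properties: every vertex lies in some bag; for every edge, both endpoints lie together in some bag; and for every vertex, the bags containing it form a connected subtree. Here edge (a,b) lies in no bag, so the decomposition is invalid.

No — edge (a,b) lies in no bag.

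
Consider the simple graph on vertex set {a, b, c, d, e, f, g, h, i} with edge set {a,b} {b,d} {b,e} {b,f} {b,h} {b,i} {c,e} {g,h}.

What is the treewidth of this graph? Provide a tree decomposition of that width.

Every bag has size at most 2, so the width is 2 − 1 = 1 and tw(G) ≤ 1. Any graph with an edge has treewidth ≥ 1, and G has the edge h–b. Combining the bounds, tw(G) = 1.

Treewidth 1.
One optimal decomposition is:
Bags: B1 = {b, h}  B2 = {b, i}  B3 = {b, d}  B4 = {b, e}  B5 = {g, h}  B6 = {c, e}  B7 = {b, f}  B8 = {a, b}
Tree: B1–B2, B1–B3, B3–B4, B1–B5, B4–B6, B4–B7, B2–B8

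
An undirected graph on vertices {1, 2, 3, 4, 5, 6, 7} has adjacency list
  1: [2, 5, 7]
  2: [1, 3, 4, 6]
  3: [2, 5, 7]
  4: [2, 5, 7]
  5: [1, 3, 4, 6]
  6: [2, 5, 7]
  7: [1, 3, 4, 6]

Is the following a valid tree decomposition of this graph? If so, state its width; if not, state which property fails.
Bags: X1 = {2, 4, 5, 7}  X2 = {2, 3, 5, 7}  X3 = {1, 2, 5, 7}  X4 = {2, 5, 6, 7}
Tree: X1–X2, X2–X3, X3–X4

Vertex coverage: the bags together contain {1, 2, 3, 4, 5, 6, 7}, the full vertex set. Edge coverage: each edge of G has both endpoints in at least one bag. Running intersection: for every vertex, the bags containing it form a connected subtree. All three properties hold, so this is a valid tree decomposition of width max|bag| − 1 = 3, and hence tw(G) ≤ 3.

Yes; width 3.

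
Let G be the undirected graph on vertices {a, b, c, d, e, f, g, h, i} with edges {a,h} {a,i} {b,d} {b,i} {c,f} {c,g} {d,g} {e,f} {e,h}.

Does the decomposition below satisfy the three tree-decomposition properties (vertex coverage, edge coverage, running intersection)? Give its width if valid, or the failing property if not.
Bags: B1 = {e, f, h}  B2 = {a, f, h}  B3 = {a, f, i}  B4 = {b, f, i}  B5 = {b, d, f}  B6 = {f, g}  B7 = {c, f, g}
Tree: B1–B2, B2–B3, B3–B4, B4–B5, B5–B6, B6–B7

A tree decomposition must satisfy three properties: every vertex lies in some bag; for every edge, both endpoints lie together in some bag; and for every vertex, the bags containing it form a connected subtree. Here edge (d,g) lies in no bag, so the decomposition is invalid.

No — edge (d,g) lies in no bag.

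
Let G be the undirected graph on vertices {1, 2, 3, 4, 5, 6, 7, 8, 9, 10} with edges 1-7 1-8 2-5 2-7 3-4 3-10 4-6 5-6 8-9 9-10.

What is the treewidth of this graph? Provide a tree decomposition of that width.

Treewidth 2.
One such decomposition:
Bags: B1 = {8, 9, 10}  B2 = {3, 8, 10}  B3 = {3, 4, 8}  B4 = {4, 6, 8}  B5 = {5, 6, 8}  B6 = {2, 5, 8}  B7 = {2, 7, 8}  B8 = {1, 7, 8}
Tree: B1–B2, B2–B3, B3–B4, B4–B5, B5–B6, B6–B7, B7–B8

The largest bag has 3 vertices, giving width 2; this decomposition certifies tw(G) ≤ 2. For the lower bound, G contains the cycle 8–9–10–3–4–6–5–2–7–1–8, so G is not a forest; only forests have treewidth ≤ 1, hence tw(G) ≥ 2. The upper and lower bounds meet at 2, so that is the treewidth.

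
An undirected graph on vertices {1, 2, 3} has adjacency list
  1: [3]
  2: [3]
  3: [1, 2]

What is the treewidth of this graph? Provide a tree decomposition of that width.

Treewidth 1.
One optimal decomposition is:
Bags: B1 = {2, 3}  B2 = {1, 3}
Tree: B1–B2

Each bag holds 2 vertices, so the decomposition has width 1, which upper-bounds the treewidth. Since G has at least one edge (e.g. 2–3), it is not an edgeless graph, so tw(G) ≥ 1. Hence tw(G) = 1 exactly.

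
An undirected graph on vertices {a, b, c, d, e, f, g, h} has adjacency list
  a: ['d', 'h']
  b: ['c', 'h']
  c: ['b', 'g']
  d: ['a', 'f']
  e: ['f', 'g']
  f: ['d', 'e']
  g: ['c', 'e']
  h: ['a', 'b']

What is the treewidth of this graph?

2

A width-2 tree decomposition is:
Bags: B1 = {a, d, h}  B2 = {b, d, h}  B3 = {b, c, d}  B4 = {c, d, g}  B5 = {d, e, g}  B6 = {d, e, f}
Tree: B1–B2, B2–B3, B3–B4, B4–B5, B5–B6
Each bag holds 3 vertices, so the decomposition has width 2, which upper-bounds the treewidth. The edges d–a–h–b–c–g–e–f–d form a cycle, so G is not a tree and its treewidth is at least 2. Hence tw(G) = 2 exactly.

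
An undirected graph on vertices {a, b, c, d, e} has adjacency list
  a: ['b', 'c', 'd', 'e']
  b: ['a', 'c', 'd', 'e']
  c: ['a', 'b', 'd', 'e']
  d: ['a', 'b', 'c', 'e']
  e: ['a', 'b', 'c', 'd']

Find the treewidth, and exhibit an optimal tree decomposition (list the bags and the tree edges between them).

Treewidth 4.
One such decomposition:
Bags: B1 = {a, b, c, d, e}
Tree: (single bag)

A single bag containing all 5 vertices is trivially a valid decomposition of width 4. On the other hand G contains the 5-clique {a, b, c, d, e}. A clique must lie in a single bag of any decomposition, so no decomposition can have width below 4. Hence tw(G) = 4 exactly.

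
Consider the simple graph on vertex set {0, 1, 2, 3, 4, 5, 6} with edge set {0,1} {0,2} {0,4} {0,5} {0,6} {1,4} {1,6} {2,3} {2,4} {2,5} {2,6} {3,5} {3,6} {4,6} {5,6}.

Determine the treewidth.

A width-3 tree decomposition is:
Bags: B1 = {0, 2, 5, 6}  B2 = {2, 3, 5, 6}  B3 = {0, 2, 4, 6}  B4 = {0, 1, 4, 6}
Tree: B1–B2, B1–B3, B3–B4
Each bag holds 4 vertices, so the decomposition has width 3, which upper-bounds the treewidth. Conversely, {0, 1, 4, 6} is a clique of size 4, and the vertices of any clique must share a bag in every tree decomposition; so some bag has ≥ 4 vertices and tw(G) ≥ 3. Therefore the treewidth is 3.

3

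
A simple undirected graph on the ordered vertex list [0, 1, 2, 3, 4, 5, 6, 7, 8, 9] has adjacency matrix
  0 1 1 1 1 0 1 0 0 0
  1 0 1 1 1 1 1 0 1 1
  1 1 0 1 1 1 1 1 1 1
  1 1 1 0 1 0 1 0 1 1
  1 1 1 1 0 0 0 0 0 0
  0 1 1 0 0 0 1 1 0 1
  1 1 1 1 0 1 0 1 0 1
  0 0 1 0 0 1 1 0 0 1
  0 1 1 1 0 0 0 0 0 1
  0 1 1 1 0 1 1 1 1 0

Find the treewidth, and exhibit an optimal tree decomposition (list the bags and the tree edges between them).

Treewidth 4.
Bags: B1 = {1, 2, 3, 6, 9}  B2 = {1, 2, 5, 6, 9}  B3 = {0, 1, 2, 3, 6}  B4 = {1, 2, 3, 8, 9}  B5 = {2, 5, 6, 7, 9}  B6 = {0, 1, 2, 3, 4}
Tree: B1–B2, B1–B3, B1–B4, B2–B5, B3–B6

Each bag holds 5 vertices, so the decomposition has width 4, which upper-bounds the treewidth. For the lower bound, the 5 vertices {0, 1, 2, 3, 4} are pairwise adjacent, and any tree decomposition puts a clique entirely inside one bag — forcing width ≥ 4. Therefore the treewidth is 4.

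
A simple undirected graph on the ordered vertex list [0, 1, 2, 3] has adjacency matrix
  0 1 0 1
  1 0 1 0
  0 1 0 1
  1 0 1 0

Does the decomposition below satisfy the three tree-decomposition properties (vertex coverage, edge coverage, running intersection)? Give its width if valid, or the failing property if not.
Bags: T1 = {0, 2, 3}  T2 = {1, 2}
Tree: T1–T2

No — edge (0,1) lies in no bag.

A tree decomposition must satisfy three properties: every vertex lies in some bag; for every edge, both endpoints lie together in some bag; and for every vertex, the bags containing it form a connected subtree. Here edge (0,1) lies in no bag, so the decomposition is invalid.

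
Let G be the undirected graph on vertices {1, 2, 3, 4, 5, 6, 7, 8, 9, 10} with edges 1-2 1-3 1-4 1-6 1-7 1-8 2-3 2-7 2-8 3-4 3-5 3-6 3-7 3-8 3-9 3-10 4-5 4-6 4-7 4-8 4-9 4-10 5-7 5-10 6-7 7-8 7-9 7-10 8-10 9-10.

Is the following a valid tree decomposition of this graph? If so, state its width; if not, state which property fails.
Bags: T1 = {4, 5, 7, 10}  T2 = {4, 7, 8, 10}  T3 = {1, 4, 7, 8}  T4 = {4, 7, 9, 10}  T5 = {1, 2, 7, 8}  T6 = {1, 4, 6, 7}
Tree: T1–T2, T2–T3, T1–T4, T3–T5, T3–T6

No — vertex 3 appears in no bag.

A tree decomposition must satisfy three properties: every vertex lies in some bag; for every edge, both endpoints lie together in some bag; and for every vertex, the bags containing it form a connected subtree. Here vertex 3 appears in no bag, so the decomposition is invalid.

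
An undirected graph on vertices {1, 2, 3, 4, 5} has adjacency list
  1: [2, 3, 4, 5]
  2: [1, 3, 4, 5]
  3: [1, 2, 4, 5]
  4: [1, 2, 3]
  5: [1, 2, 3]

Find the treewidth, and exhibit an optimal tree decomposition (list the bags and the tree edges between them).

Treewidth 3.
One optimal decomposition is:
Bags: B1 = {1, 2, 3, 5}  B2 = {1, 2, 3, 4}
Tree: B1–B2

Every bag has size at most 4, so the width is 4 − 1 = 3 and tw(G) ≤ 3. Conversely, {1, 2, 3, 4} is a clique of size 4, and the vertices of any clique must share a bag in every tree decomposition; so some bag has ≥ 4 vertices and tw(G) ≥ 3. Therefore the treewidth is 3.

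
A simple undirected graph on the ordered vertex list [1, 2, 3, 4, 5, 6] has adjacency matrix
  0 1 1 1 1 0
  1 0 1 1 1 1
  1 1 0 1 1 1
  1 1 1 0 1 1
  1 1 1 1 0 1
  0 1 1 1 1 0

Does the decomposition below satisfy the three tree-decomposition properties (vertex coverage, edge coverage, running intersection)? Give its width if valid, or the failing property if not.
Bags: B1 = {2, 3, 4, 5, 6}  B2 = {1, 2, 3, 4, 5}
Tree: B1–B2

Yes; width 4.

Checking the three conditions: (i) the bags cover all of {1, 2, 3, 4, 5, 6}; (ii) for each edge, some bag contains both endpoints; (iii) the bags containing any fixed vertex form a subtree. All hold, so the decomposition is valid with width 5 − 1 = 4.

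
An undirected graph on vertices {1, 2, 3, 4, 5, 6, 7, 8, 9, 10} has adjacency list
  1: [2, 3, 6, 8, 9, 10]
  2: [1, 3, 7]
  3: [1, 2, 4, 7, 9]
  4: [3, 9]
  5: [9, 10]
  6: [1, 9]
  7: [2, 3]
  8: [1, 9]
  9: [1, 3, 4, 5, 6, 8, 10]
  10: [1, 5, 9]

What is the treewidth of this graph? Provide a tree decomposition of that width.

The largest bag has 3 vertices, giving width 2; this decomposition certifies tw(G) ≤ 2. For the lower bound, the 3 vertices {1, 8, 9} are pairwise adjacent, and any tree decomposition puts a clique entirely inside one bag — forcing width ≥ 2. The upper and lower bounds meet at 2, so that is the treewidth.

Treewidth 2.
Bags: B1 = {1, 3, 9}  B2 = {3, 4, 9}  B3 = {1, 2, 3}  B4 = {2, 3, 7}  B5 = {1, 8, 9}  B6 = {1, 9, 10}  B7 = {1, 6, 9}  B8 = {5, 9, 10}
Tree: B1–B2, B1–B3, B3–B4, B1–B5, B1–B6, B5–B7, B6–B8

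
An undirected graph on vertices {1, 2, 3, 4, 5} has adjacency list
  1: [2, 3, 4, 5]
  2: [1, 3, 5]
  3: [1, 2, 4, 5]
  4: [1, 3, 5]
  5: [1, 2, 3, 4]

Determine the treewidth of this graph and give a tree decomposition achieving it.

Treewidth 3.
Bags: B1 = {1, 3, 4, 5}  B2 = {1, 2, 3, 5}
Tree: B1–B2

Every bag has size at most 4, so the width is 4 − 1 = 3 and tw(G) ≤ 3. For the lower bound, the 4 vertices {1, 2, 3, 5} are pairwise adjacent, and any tree decomposition puts a clique entirely inside one bag — forcing width ≥ 3. Combining the bounds, tw(G) = 3.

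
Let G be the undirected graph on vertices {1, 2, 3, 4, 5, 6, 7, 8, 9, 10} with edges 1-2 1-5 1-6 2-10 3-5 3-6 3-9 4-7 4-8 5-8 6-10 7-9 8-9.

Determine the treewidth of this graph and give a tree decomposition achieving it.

Treewidth 2.
One optimal decomposition is:
Bags: B1 = {1, 2, 10}  B2 = {1, 6, 10}  B3 = {1, 5, 6}  B4 = {3, 5, 6}  B5 = {3, 5, 8}  B6 = {3, 8, 9}  B7 = {4, 8, 9}  B8 = {4, 7, 9}
Tree: B1–B2, B2–B3, B3–B4, B4–B5, B5–B6, B6–B7, B7–B8

Every bag has size at most 3, so the width is 3 − 1 = 2 and tw(G) ≤ 2. The edges 2–10–6–1–2 form a cycle, so G is not a tree and its treewidth is at least 2. Hence tw(G) = 2 exactly.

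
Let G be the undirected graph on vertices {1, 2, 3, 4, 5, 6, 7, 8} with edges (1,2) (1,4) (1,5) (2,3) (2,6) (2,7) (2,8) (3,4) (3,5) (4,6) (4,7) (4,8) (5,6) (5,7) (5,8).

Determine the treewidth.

A width-3 tree decomposition is:
Bags: B1 = {2, 4, 5, 6}  B2 = {2, 4, 5, 7}  B3 = {2, 4, 5, 8}  B4 = {2, 3, 4, 5}  B5 = {1, 2, 4, 5}
Tree: B1–B2, B2–B3, B3–B4, B4–B5
Each bag holds 4 vertices, so the decomposition has width 3, which upper-bounds the treewidth. For the lower bound: the 4 vertex sets {4,6}, {5,7}, {2}, {8} are disjoint, each induces a connected subgraph, and every pair is joined by at least one edge of G. Contracting each set to a single vertex therefore yields K_{4} as a minor, and since treewidth is minor-monotone, tw(G) ≥ tw(K_{4}) = 3. Therefore the treewidth is 3.

3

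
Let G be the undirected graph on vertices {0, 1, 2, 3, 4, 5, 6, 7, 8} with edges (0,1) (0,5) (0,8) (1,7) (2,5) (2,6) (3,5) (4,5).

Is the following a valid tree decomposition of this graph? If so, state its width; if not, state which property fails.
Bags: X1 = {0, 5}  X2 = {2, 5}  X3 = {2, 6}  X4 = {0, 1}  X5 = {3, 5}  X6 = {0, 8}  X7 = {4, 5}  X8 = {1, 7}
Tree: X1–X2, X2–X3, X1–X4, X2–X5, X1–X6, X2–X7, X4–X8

Yes; width 1.

Checking the three conditions: (i) the bags cover all of {0, 1, 2, 3, 4, 5, 6, 7, 8}; (ii) for each edge, some bag contains both endpoints; (iii) the bags containing any fixed vertex form a subtree. All hold, so the decomposition is valid with width 2 − 1 = 1.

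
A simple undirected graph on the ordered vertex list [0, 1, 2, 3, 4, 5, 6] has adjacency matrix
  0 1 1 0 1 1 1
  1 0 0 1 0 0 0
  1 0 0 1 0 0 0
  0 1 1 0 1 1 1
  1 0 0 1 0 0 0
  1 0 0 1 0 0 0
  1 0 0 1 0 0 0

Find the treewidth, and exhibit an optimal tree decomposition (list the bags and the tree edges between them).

Treewidth 2.
Bags: B1 = {0, 3, 5}  B2 = {0, 3, 4}  B3 = {0, 3, 6}  B4 = {0, 1, 3}  B5 = {0, 2, 3}
Tree: B1–B2, B2–B3, B3–B4, B4–B5

Every bag has size at most 3, so the width is 3 − 1 = 2 and tw(G) ≤ 2. Since 3–5–0–4–3 is a cycle in G, G is not acyclic. Forests are exactly the graphs of treewidth ≤ 1, so tw(G) ≥ 2. Combining the bounds, tw(G) = 2.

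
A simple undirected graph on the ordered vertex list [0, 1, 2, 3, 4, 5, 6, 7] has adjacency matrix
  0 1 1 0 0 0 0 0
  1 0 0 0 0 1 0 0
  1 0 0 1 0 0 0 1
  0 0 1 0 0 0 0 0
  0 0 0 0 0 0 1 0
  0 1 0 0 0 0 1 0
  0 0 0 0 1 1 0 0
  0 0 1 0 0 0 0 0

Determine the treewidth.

1

A width-1 tree decomposition is:
Bags: B1 = {0, 1}  B2 = {0, 2}  B3 = {2, 3}  B4 = {1, 5}  B5 = {5, 6}  B6 = {2, 7}  B7 = {4, 6}
Tree: B1–B2, B2–B3, B1–B4, B4–B5, B3–B6, B5–B7
Every bag has size at most 2, so the width is 2 − 1 = 1 and tw(G) ≤ 1. Since G has at least one edge (e.g. 0–1), it is not an edgeless graph, so tw(G) ≥ 1. The upper and lower bounds meet at 1, so that is the treewidth.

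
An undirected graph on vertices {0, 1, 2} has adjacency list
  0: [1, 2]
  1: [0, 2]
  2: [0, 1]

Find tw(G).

A width-2 tree decomposition is:
Bags: B1 = {0, 1, 2}
Tree: (single bag)
A single bag containing all 3 vertices is trivially a valid decomposition of width 2. Conversely, {0, 1, 2} is a clique of size 3, and the vertices of any clique must share a bag in every tree decomposition; so some bag has ≥ 3 vertices and tw(G) ≥ 2. Combining the bounds, tw(G) = 2.

2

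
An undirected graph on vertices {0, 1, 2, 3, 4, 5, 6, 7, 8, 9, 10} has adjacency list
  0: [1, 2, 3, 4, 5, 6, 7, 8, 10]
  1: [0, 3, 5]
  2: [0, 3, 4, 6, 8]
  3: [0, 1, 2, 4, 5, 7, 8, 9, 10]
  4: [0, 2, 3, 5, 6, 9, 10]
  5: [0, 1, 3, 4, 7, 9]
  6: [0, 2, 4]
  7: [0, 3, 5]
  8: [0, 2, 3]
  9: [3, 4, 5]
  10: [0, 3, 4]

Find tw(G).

A width-3 tree decomposition is:
Bags: B1 = {0, 1, 3, 5}  B2 = {0, 3, 4, 5}  B3 = {3, 4, 5, 9}  B4 = {0, 3, 4, 10}  B5 = {0, 2, 3, 4}  B6 = {0, 3, 5, 7}  B7 = {0, 2, 4, 6}  B8 = {0, 2, 3, 8}
Tree: B1–B2, B2–B3, B2–B4, B4–B5, B1–B6, B5–B7, B5–B8
The largest bag has 4 vertices, giving width 3; this decomposition certifies tw(G) ≤ 3. For the lower bound, the 4 vertices {0, 2, 3, 8} are pairwise adjacent, and any tree decomposition puts a clique entirely inside one bag — forcing width ≥ 3. Combining the bounds, tw(G) = 3.

3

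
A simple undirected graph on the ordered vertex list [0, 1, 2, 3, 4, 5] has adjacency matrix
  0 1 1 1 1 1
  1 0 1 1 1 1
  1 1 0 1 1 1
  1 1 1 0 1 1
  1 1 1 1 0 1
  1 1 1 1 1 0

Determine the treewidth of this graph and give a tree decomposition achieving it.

With just one bag of size 6, the width is 6 − 1 = 5, so tw(G) ≤ 5. On the other hand G contains the 6-clique {0, 1, 2, 3, 4, 5}. A clique must lie in a single bag of any decomposition, so no decomposition can have width below 5. Combining the bounds, tw(G) = 5.

Treewidth 5.
One such decomposition:
Bags: B1 = {0, 1, 2, 3, 4, 5}
Tree: (single bag)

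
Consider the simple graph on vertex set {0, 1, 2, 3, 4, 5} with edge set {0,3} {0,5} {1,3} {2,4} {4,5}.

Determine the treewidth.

A width-1 tree decomposition is:
Bags: B1 = {2, 4}  B2 = {4, 5}  B3 = {0, 5}  B4 = {0, 3}  B5 = {1, 3}
Tree: B1–B2, B2–B3, B3–B4, B4–B5
Each bag holds 2 vertices, so the decomposition has width 1, which upper-bounds the treewidth. G has an edge, so its treewidth is at least 1. Hence tw(G) = 1 exactly.

1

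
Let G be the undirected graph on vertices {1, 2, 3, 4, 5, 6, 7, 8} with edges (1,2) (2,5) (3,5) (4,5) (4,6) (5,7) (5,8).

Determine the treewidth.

A width-1 tree decomposition is:
Bags: B1 = {4, 5}  B2 = {2, 5}  B3 = {1, 2}  B4 = {3, 5}  B5 = {4, 6}  B6 = {5, 8}  B7 = {5, 7}
Tree: B1–B2, B2–B3, B1–B4, B1–B5, B1–B6, B2–B7
Each bag holds 2 vertices, so the decomposition has width 1, which upper-bounds the treewidth. G has an edge, so its treewidth is at least 1. The upper and lower bounds meet at 1, so that is the treewidth.

1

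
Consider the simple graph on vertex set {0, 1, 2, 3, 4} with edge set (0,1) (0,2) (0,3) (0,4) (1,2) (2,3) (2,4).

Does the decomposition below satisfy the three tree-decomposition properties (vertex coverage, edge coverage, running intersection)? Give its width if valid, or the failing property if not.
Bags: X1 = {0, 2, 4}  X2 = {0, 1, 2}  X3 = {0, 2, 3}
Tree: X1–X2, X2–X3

Yes; width 2.

Checking the three conditions: (i) the bags cover all of {0, 1, 2, 3, 4}; (ii) for each edge, some bag contains both endpoints; (iii) the bags containing any fixed vertex form a subtree. All hold, so the decomposition is valid with width 3 − 1 = 2.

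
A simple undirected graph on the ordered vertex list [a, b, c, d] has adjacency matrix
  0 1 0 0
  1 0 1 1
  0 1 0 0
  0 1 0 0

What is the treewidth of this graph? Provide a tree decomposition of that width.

Each bag holds 2 vertices, so the decomposition has width 1, which upper-bounds the treewidth. Since G has at least one edge (e.g. c–b), it is not an edgeless graph, so tw(G) ≥ 1. The upper and lower bounds meet at 1, so that is the treewidth.

Treewidth 1.
One such decomposition:
Bags: B1 = {b, c}  B2 = {b, d}  B3 = {a, b}
Tree: B1–B2, B2–B3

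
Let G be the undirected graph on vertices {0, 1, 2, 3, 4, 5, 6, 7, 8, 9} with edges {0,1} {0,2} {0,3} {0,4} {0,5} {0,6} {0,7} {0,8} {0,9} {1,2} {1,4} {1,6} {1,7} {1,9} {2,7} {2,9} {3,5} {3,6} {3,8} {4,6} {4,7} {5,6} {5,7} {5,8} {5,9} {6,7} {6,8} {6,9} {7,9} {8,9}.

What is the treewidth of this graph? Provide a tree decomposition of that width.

Treewidth 4.
One optimal decomposition is:
Bags: B1 = {0, 3, 5, 6, 8}  B2 = {0, 5, 6, 8, 9}  B3 = {0, 5, 6, 7, 9}  B4 = {0, 1, 6, 7, 9}  B5 = {0, 1, 4, 6, 7}  B6 = {0, 1, 2, 7, 9}
Tree: B1–B2, B2–B3, B3–B4, B4–B5, B4–B6

The largest bag has 5 vertices, giving width 4; this decomposition certifies tw(G) ≤ 4. Conversely, {0, 1, 2, 7, 9} is a clique of size 5, and the vertices of any clique must share a bag in every tree decomposition; so some bag has ≥ 5 vertices and tw(G) ≥ 4. Hence tw(G) = 4 exactly.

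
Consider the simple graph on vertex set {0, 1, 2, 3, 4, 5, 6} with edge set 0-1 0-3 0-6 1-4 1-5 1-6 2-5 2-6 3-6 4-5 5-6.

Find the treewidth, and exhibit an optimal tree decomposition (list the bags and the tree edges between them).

Every bag has size at most 3, so the width is 3 − 1 = 2 and tw(G) ≤ 2. For the lower bound, the 3 vertices {1, 4, 5} are pairwise adjacent, and any tree decomposition puts a clique entirely inside one bag — forcing width ≥ 2. The upper and lower bounds meet at 2, so that is the treewidth.

Treewidth 2.
Bags: B1 = {1, 5, 6}  B2 = {1, 4, 5}  B3 = {0, 1, 6}  B4 = {0, 3, 6}  B5 = {2, 5, 6}
Tree: B1–B2, B1–B3, B3–B4, B1–B5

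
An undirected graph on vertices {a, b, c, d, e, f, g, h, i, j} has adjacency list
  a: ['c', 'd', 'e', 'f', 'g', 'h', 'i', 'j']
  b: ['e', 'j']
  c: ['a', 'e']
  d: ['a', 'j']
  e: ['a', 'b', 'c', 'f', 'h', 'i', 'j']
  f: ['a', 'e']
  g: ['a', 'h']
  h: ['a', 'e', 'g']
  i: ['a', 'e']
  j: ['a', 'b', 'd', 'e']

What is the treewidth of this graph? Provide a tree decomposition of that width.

The largest bag has 3 vertices, giving width 2; this decomposition certifies tw(G) ≤ 2. On the other hand G contains the 3-clique {a, d, j}. A clique must lie in a single bag of any decomposition, so no decomposition can have width below 2. Combining the bounds, tw(G) = 2.

Treewidth 2.
One such decomposition:
Bags: B1 = {a, e, h}  B2 = {a, e, j}  B3 = {a, g, h}  B4 = {a, e, i}  B5 = {a, c, e}  B6 = {b, e, j}  B7 = {a, e, f}  B8 = {a, d, j}
Tree: B1–B2, B1–B3, B1–B4, B1–B5, B2–B6, B1–B7, B2–B8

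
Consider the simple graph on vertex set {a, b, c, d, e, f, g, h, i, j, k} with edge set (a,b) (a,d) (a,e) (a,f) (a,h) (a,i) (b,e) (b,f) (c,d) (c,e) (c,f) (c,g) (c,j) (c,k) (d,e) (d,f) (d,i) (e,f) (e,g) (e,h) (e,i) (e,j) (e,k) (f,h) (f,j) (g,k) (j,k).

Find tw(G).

A width-3 tree decomposition is:
Bags: B1 = {c, e, f, j}  B2 = {c, d, e, f}  B3 = {a, d, e, f}  B4 = {a, b, e, f}  B5 = {c, e, j, k}  B6 = {a, e, f, h}  B7 = {c, e, g, k}  B8 = {a, d, e, i}
Tree: B1–B2, B2–B3, B3–B4, B1–B5, B3–B6, B5–B7, B3–B8
Each bag holds 4 vertices, so the decomposition has width 3, which upper-bounds the treewidth. Conversely, {c, e, g, k} is a clique of size 4, and the vertices of any clique must share a bag in every tree decomposition; so some bag has ≥ 4 vertices and tw(G) ≥ 3. Hence tw(G) = 3 exactly.

3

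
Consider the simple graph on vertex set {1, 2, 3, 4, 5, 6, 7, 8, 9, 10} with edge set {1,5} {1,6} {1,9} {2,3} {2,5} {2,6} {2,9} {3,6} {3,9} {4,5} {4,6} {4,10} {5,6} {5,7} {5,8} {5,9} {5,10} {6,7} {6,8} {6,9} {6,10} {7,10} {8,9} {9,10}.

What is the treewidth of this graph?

A width-3 tree decomposition is:
Bags: B1 = {1, 5, 6, 9}  B2 = {5, 6, 9, 10}  B3 = {2, 5, 6, 9}  B4 = {4, 5, 6, 10}  B5 = {2, 3, 6, 9}  B6 = {5, 6, 7, 10}  B7 = {5, 6, 8, 9}
Tree: B1–B2, B1–B3, B2–B4, B3–B5, B2–B6, B1–B7
Each bag holds 4 vertices, so the decomposition has width 3, which upper-bounds the treewidth. Conversely, {2, 3, 6, 9} is a clique of size 4, and the vertices of any clique must share a bag in every tree decomposition; so some bag has ≥ 4 vertices and tw(G) ≥ 3. Therefore the treewidth is 3.

3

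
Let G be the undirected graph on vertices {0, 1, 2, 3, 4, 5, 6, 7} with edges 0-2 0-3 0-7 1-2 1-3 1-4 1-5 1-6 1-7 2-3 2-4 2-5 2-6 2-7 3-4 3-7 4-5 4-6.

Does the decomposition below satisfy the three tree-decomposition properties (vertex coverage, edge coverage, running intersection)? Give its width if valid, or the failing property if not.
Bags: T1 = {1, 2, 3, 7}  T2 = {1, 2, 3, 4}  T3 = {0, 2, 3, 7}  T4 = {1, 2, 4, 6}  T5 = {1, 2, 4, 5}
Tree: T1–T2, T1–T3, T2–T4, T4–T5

Yes; width 3.

Every vertex of G appears in some bag (union = {0, 1, 2, 3, 4, 5, 6, 7}); every edge is covered by a bag; and for each vertex v the set of bags containing v is connected in the bag tree. The decomposition is therefore valid. The largest bag has 4 vertices, so the width is 3.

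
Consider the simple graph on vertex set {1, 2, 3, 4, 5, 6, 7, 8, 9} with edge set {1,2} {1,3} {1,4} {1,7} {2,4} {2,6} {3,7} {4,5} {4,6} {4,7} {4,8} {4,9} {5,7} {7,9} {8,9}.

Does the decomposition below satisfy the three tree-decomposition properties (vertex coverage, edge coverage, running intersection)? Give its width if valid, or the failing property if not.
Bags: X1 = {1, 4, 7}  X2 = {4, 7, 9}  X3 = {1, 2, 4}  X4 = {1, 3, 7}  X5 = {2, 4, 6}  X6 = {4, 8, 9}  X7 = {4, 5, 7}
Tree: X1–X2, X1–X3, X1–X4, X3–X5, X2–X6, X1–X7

Yes; width 2.

Vertex coverage: the bags together contain {1, 2, 3, 4, 5, 6, 7, 8, 9}, the full vertex set. Edge coverage: each edge of G has both endpoints in at least one bag. Running intersection: for every vertex, the bags containing it form a connected subtree. All three properties hold, so this is a valid tree decomposition of width max|bag| − 1 = 2, and hence tw(G) ≤ 2.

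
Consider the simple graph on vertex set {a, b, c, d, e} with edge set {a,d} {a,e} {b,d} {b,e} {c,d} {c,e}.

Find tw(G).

2

A width-2 tree decomposition is:
Bags: B1 = {c, d, e}  B2 = {a, d, e}  B3 = {b, d, e}
Tree: B1–B2, B2–B3
Each bag holds 3 vertices, so the decomposition has width 2, which upper-bounds the treewidth. Since e–c–d–a–e is a cycle in G, G is not acyclic. Forests are exactly the graphs of treewidth ≤ 1, so tw(G) ≥ 2. The upper and lower bounds meet at 2, so that is the treewidth.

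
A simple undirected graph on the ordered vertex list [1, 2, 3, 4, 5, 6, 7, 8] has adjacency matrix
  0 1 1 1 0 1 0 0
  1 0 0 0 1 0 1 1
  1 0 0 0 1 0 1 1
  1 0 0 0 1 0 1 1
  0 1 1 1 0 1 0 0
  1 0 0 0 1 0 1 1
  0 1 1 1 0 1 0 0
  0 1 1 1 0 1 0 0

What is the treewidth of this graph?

A width-4 tree decomposition is:
Bags: B1 = {1, 2, 5, 7, 8}  B2 = {1, 5, 6, 7, 8}  B3 = {1, 3, 5, 7, 8}  B4 = {1, 4, 5, 7, 8}
Tree: B1–B2, B2–B3, B3–B4
Every bag has size at most 5, so the width is 5 − 1 = 4 and tw(G) ≤ 4. For the lower bound: the 5 vertex sets {2,5}, {6,8}, {1,3}, {7}, {4} are disjoint, each induces a connected subgraph, and every pair is joined by at least one edge of G. Contracting each set to a single vertex therefore yields K_{5} as a minor, and since treewidth is minor-monotone, tw(G) ≥ tw(K_{5}) = 4. Combining the bounds, tw(G) = 4.

4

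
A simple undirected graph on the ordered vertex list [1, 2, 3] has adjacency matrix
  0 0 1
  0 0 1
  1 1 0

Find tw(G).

1

A width-1 tree decomposition is:
Bags: B1 = {2, 3}  B2 = {1, 3}
Tree: B1–B2
The largest bag has 2 vertices, giving width 1; this decomposition certifies tw(G) ≤ 1. G has an edge, so its treewidth is at least 1. Therefore the treewidth is 1.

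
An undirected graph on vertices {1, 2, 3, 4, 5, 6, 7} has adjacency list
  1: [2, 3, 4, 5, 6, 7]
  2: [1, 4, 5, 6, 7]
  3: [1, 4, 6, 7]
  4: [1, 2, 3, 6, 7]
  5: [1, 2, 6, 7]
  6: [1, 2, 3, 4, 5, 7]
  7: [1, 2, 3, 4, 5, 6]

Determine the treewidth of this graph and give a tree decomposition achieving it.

Every bag has size at most 5, so the width is 5 − 1 = 4 and tw(G) ≤ 4. For the lower bound, the 5 vertices {1, 2, 4, 6, 7} are pairwise adjacent, and any tree decomposition puts a clique entirely inside one bag — forcing width ≥ 4. Hence tw(G) = 4 exactly.

Treewidth 4.
One such decomposition:
Bags: B1 = {1, 2, 4, 6, 7}  B2 = {1, 2, 5, 6, 7}  B3 = {1, 3, 4, 6, 7}
Tree: B1–B2, B1–B3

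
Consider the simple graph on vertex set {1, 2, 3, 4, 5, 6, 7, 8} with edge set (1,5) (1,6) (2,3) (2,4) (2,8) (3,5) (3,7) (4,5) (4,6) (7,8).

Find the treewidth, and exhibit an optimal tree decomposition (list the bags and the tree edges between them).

Every bag has size at most 3, so the width is 3 − 1 = 2 and tw(G) ≤ 2. The edges 6–1–5–4–6 form a cycle, so G is not a tree and its treewidth is at least 2. The upper and lower bounds meet at 2, so that is the treewidth.

Treewidth 2.
One such decomposition:
Bags: B1 = {1, 4, 6}  B2 = {1, 4, 5}  B3 = {2, 4, 5}  B4 = {2, 3, 5}  B5 = {2, 3, 8}  B6 = {3, 7, 8}
Tree: B1–B2, B2–B3, B3–B4, B4–B5, B5–B6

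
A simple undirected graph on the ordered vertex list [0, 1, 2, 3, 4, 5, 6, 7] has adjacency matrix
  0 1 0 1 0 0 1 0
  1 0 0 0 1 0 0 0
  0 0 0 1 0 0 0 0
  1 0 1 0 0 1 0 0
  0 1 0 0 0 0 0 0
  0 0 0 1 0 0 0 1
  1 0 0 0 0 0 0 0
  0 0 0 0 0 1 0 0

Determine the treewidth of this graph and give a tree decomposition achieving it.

Each bag holds 2 vertices, so the decomposition has width 1, which upper-bounds the treewidth. G has an edge, so its treewidth is at least 1. Hence tw(G) = 1 exactly.

Treewidth 1.
One optimal decomposition is:
Bags: B1 = {0, 3}  B2 = {3, 5}  B3 = {0, 1}  B4 = {0, 6}  B5 = {5, 7}  B6 = {1, 4}  B7 = {2, 3}
Tree: B1–B2, B1–B3, B1–B4, B2–B5, B3–B6, B2–B7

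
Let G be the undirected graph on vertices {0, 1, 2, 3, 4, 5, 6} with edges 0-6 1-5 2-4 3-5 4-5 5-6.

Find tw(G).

A width-1 tree decomposition is:
Bags: B1 = {4, 5}  B2 = {5, 6}  B3 = {0, 6}  B4 = {2, 4}  B5 = {1, 5}  B6 = {3, 5}
Tree: B1–B2, B2–B3, B1–B4, B2–B5, B5–B6
Each bag holds 2 vertices, so the decomposition has width 1, which upper-bounds the treewidth. Since G has at least one edge (e.g. 5–4), it is not an edgeless graph, so tw(G) ≥ 1. The upper and lower bounds meet at 1, so that is the treewidth.

1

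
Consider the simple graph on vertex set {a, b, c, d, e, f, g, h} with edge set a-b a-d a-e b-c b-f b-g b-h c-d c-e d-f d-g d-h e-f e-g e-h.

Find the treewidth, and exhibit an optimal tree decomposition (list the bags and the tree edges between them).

Treewidth 3.
Bags: B1 = {b, d, e, g}  B2 = {b, c, d, e}  B3 = {b, d, e, h}  B4 = {a, b, d, e}  B5 = {b, d, e, f}
Tree: B1–B2, B2–B3, B3–B4, B4–B5

The largest bag has 4 vertices, giving width 3; this decomposition certifies tw(G) ≤ 3. For the lower bound: the 4 vertex sets {b,g}, {c,e}, {d}, {h} are disjoint, each induces a connected subgraph, and every pair is joined by at least one edge of G. Contracting each set to a single vertex therefore yields K_{4} as a minor, and since treewidth is minor-monotone, tw(G) ≥ tw(K_{4}) = 3. The upper and lower bounds meet at 3, so that is the treewidth.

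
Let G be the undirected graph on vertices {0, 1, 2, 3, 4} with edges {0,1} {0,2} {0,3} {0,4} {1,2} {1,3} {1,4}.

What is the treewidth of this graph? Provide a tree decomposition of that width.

Treewidth 2.
One such decomposition:
Bags: B1 = {0, 1, 3}  B2 = {0, 1, 4}  B3 = {0, 1, 2}
Tree: B1–B2, B1–B3

Each bag holds 3 vertices, so the decomposition has width 2, which upper-bounds the treewidth. On the other hand G contains the 3-clique {0, 1, 2}. A clique must lie in a single bag of any decomposition, so no decomposition can have width below 2. The upper and lower bounds meet at 2, so that is the treewidth.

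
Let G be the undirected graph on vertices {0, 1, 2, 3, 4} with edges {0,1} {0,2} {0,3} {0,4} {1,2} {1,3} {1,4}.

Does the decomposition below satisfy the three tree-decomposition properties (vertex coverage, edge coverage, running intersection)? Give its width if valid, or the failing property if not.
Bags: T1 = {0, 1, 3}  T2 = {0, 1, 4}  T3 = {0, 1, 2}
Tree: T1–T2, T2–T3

Yes; width 2.

Checking the three conditions: (i) the bags cover all of {0, 1, 2, 3, 4}; (ii) for each edge, some bag contains both endpoints; (iii) the bags containing any fixed vertex form a subtree. All hold, so the decomposition is valid with width 3 − 1 = 2.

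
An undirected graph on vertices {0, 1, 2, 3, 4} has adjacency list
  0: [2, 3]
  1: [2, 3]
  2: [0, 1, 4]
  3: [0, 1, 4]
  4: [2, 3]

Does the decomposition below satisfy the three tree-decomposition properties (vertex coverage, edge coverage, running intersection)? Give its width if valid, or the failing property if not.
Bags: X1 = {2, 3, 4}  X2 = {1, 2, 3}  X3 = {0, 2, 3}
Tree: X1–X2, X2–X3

Yes; width 2.

Vertex coverage: the bags together contain {0, 1, 2, 3, 4}, the full vertex set. Edge coverage: each edge of G has both endpoints in at least one bag. Running intersection: for every vertex, the bags containing it form a connected subtree. All three properties hold, so this is a valid tree decomposition of width max|bag| − 1 = 2, and hence tw(G) ≤ 2.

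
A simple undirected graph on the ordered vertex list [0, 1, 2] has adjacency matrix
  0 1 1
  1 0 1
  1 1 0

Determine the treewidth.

A width-2 tree decomposition is:
Bags: B1 = {0, 1, 2}
Tree: (single bag)
A single bag containing all 3 vertices is trivially a valid decomposition of width 2. Conversely, {0, 1, 2} is a clique of size 3, and the vertices of any clique must share a bag in every tree decomposition; so some bag has ≥ 3 vertices and tw(G) ≥ 2. The upper and lower bounds meet at 2, so that is the treewidth.

2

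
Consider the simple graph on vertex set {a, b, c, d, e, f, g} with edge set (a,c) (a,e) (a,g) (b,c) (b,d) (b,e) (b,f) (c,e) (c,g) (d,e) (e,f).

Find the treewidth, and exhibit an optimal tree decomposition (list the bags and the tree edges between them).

The largest bag has 3 vertices, giving width 2; this decomposition certifies tw(G) ≤ 2. On the other hand G contains the 3-clique {a, c, g}. A clique must lie in a single bag of any decomposition, so no decomposition can have width below 2. Combining the bounds, tw(G) = 2.

Treewidth 2.
One such decomposition:
Bags: B1 = {b, e, f}  B2 = {b, c, e}  B3 = {a, c, e}  B4 = {a, c, g}  B5 = {b, d, e}
Tree: B1–B2, B2–B3, B3–B4, B1–B5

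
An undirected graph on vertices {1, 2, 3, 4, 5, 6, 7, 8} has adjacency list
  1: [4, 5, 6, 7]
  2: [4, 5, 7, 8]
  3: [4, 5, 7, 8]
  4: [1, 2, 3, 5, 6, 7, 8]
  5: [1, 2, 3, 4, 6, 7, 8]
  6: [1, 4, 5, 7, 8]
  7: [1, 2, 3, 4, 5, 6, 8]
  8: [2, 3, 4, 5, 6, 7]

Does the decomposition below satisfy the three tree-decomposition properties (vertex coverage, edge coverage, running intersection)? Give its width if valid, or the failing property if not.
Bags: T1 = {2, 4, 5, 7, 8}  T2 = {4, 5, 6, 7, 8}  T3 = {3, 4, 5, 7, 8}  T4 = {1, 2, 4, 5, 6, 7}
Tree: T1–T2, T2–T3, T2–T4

A tree decomposition must satisfy three properties: every vertex lies in some bag; for every edge, both endpoints lie together in some bag; and for every vertex, the bags containing it form a connected subtree. Here bags containing vertex 2 are not connected in the tree, so the decomposition is invalid.

No — bags containing vertex 2 are not connected in the tree.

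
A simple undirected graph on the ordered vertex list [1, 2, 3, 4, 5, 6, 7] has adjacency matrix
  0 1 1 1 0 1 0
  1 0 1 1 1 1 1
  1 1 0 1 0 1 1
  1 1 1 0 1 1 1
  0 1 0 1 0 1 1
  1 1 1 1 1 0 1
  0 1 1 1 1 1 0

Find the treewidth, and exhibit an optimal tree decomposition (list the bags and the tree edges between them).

Treewidth 4.
Bags: B1 = {2, 4, 5, 6, 7}  B2 = {2, 3, 4, 6, 7}  B3 = {1, 2, 3, 4, 6}
Tree: B1–B2, B2–B3

Every bag has size at most 5, so the width is 5 − 1 = 4 and tw(G) ≤ 4. Conversely, {1, 2, 3, 4, 6} is a clique of size 5, and the vertices of any clique must share a bag in every tree decomposition; so some bag has ≥ 5 vertices and tw(G) ≥ 4. Therefore the treewidth is 4.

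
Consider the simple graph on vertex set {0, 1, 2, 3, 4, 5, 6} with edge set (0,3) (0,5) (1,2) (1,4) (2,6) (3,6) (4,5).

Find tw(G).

2

A width-2 tree decomposition is:
Bags: B1 = {0, 4, 5}  B2 = {0, 1, 4}  B3 = {0, 1, 2}  B4 = {0, 2, 6}  B5 = {0, 3, 6}
Tree: B1–B2, B2–B3, B3–B4, B4–B5
Each bag holds 3 vertices, so the decomposition has width 2, which upper-bounds the treewidth. For the lower bound, G contains the cycle 0–5–4–1–2–6–3–0, so G is not a forest; only forests have treewidth ≤ 1, hence tw(G) ≥ 2. Combining the bounds, tw(G) = 2.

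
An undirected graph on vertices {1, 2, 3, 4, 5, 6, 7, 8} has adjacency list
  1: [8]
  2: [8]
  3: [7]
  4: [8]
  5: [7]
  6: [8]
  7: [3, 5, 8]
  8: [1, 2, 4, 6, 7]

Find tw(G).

A width-1 tree decomposition is:
Bags: B1 = {4, 8}  B2 = {2, 8}  B3 = {1, 8}  B4 = {7, 8}  B5 = {5, 7}  B6 = {6, 8}  B7 = {3, 7}
Tree: B1–B2, B1–B3, B2–B4, B4–B5, B2–B6, B4–B7
The largest bag has 2 vertices, giving width 1; this decomposition certifies tw(G) ≤ 1. Any graph with an edge has treewidth ≥ 1, and G has the edge 8–4. Therefore the treewidth is 1.

1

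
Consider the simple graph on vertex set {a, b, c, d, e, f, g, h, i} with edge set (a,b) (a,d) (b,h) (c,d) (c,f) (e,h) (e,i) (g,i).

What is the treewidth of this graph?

A width-1 tree decomposition is:
Bags: B1 = {c, f}  B2 = {c, d}  B3 = {a, d}  B4 = {a, b}  B5 = {b, h}  B6 = {e, h}  B7 = {e, i}  B8 = {g, i}
Tree: B1–B2, B2–B3, B3–B4, B4–B5, B5–B6, B6–B7, B7–B8
The largest bag has 2 vertices, giving width 1; this decomposition certifies tw(G) ≤ 1. Any graph with an edge has treewidth ≥ 1, and G has the edge f–c. Therefore the treewidth is 1.

1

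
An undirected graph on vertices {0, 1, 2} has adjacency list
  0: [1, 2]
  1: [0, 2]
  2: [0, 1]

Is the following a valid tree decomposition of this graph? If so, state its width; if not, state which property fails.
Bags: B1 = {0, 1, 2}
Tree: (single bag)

Every vertex of G appears in some bag (union = {0, 1, 2}); every edge is covered by a bag; and for each vertex v the set of bags containing v is connected in the bag tree. The decomposition is therefore valid. The largest bag has 3 vertices, so the width is 2.

Yes; width 2.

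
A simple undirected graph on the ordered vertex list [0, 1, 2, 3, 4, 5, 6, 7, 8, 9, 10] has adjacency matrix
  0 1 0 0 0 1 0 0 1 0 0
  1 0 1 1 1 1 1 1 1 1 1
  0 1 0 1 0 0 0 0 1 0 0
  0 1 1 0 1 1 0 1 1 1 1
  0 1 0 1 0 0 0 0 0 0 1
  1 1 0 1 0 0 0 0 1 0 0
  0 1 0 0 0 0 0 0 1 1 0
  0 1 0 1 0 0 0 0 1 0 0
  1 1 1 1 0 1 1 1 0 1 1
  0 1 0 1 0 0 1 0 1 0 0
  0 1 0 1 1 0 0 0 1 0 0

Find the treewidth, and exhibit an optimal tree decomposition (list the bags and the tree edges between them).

Each bag holds 4 vertices, so the decomposition has width 3, which upper-bounds the treewidth. Conversely, {0, 1, 5, 8} is a clique of size 4, and the vertices of any clique must share a bag in every tree decomposition; so some bag has ≥ 4 vertices and tw(G) ≥ 3. Therefore the treewidth is 3.

Treewidth 3.
One optimal decomposition is:
Bags: B1 = {1, 3, 8, 10}  B2 = {1, 3, 5, 8}  B3 = {1, 3, 7, 8}  B4 = {1, 3, 8, 9}  B5 = {1, 3, 4, 10}  B6 = {1, 6, 8, 9}  B7 = {0, 1, 5, 8}  B8 = {1, 2, 3, 8}
Tree: B1–B2, B1–B3, B1–B4, B1–B5, B4–B6, B2–B7, B3–B8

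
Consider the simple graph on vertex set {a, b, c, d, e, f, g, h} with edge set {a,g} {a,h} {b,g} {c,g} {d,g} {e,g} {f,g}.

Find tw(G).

A width-1 tree decomposition is:
Bags: B1 = {a, g}  B2 = {e, g}  B3 = {d, g}  B4 = {b, g}  B5 = {c, g}  B6 = {f, g}  B7 = {a, h}
Tree: B1–B2, B2–B3, B1–B4, B4–B5, B1–B6, B1–B7
The largest bag has 2 vertices, giving width 1; this decomposition certifies tw(G) ≤ 1. G has an edge, so its treewidth is at least 1. Hence tw(G) = 1 exactly.

1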